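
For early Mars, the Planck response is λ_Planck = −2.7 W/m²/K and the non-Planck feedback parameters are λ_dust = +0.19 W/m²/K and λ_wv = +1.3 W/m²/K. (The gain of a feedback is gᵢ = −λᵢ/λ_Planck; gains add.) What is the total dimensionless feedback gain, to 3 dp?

0.552

Convert to gains: g_dust = 0.19/2.7 = 0.07037; g_wv = 1.3/2.7 = 0.4815.
Total gain g = 0.55187.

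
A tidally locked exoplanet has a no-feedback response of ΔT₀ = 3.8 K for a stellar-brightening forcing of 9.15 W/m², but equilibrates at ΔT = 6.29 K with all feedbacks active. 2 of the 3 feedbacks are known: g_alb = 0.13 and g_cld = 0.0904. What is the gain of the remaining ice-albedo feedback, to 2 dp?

0.18

Amplification A = ΔT/ΔT₀ = 6.29/3.8 = 1.655.
Total gain g = 1 − 1/A = 1 − 1/1.655 = 0.3958.
Known gains sum to 0.13 + 0.0904 = 0.2204.
g_ice = 0.3958 − 0.2204 = 0.18.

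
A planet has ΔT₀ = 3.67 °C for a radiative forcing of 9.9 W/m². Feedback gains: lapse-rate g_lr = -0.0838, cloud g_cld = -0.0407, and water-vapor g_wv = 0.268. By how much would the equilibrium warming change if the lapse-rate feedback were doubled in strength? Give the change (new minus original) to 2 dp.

-0.38 °C

Original: g = 0.1435, ΔT = 3.67/(1−0.1435) = 4.2849 °C.
With doubled lapse-rate: g' = 0.0597, ΔT' = 3.67/(1−0.0597) = 3.9030 °C.
Change = 3.9030 − 4.2849 = -0.38 °C.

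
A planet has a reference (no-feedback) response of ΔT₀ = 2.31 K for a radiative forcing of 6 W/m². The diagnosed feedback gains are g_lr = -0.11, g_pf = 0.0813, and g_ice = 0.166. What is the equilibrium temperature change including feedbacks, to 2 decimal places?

2.68 K

Total gain g = -0.11 + 0.0813 + 0.166 = 0.1373.
Amplification A = 1/(1 − 0.1373) = 1.159.
ΔT = 2.31 × 1.159 = 2.68 K.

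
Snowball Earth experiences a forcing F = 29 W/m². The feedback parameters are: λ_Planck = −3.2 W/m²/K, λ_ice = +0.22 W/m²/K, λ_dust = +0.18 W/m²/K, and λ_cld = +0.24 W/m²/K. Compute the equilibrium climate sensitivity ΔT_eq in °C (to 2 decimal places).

11.33 °C

Net feedback parameter λ = (−3.2) + (+0.22) + (+0.18) + (+0.24) = -2.56 W/m²/K.
ΔT = −F/λ = −29/(-2.56) = 11.33 °C.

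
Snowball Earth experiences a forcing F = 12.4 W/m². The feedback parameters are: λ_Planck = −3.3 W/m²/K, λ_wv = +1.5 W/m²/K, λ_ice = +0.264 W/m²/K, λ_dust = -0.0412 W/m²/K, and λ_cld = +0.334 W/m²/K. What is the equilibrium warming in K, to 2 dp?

Net feedback parameter λ = (−3.3) + (+1.5) + (+0.264) + (-0.0412) + (+0.334) = -1.2432 W/m²/K.
ΔT = −F/λ = −12.4/(-1.2432) = 9.97 K.

9.97 K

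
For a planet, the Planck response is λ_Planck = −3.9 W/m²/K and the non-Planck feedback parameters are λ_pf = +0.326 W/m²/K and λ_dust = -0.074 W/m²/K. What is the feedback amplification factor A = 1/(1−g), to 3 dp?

1.069

Convert to gains: g_pf = 0.326/3.9 = 0.08359; g_dust = -0.074/3.9 = -0.01897.
Total gain g = 0.06462.
A = 1/(1 − 0.06462) = 1.069.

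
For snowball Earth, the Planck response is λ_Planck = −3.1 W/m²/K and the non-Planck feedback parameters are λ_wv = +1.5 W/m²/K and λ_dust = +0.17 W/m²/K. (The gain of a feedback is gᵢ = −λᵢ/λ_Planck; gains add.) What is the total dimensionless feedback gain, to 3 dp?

0.539

Convert to gains: g_wv = 1.5/3.1 = 0.4839; g_dust = 0.17/3.1 = 0.05484.
Total gain g = 0.53874.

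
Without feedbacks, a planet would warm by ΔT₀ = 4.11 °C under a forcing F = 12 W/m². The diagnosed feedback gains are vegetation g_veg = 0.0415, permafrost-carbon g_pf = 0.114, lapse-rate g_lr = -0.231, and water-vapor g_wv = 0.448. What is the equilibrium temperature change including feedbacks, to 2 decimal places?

Total gain g = 0.0415 + 0.114 − 0.231 + 0.448 = 0.3725.
Amplification A = 1/(1 − 0.3725) = 1.594.
ΔT = 4.11 × 1.594 = 6.55 °C.

6.55 °C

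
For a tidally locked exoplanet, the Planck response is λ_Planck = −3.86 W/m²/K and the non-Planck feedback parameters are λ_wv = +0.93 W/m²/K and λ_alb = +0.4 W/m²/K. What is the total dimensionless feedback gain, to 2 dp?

Convert to gains: g_wv = 0.93/3.86 = 0.2409; g_alb = 0.4/3.86 = 0.1036.
Total gain g = 0.3445.

0.34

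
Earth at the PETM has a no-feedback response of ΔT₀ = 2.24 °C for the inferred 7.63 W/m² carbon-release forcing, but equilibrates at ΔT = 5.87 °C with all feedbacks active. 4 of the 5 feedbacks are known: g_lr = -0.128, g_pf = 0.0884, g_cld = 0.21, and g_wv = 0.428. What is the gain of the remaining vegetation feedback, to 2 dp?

0.02

Amplification A = ΔT/ΔT₀ = 5.87/2.24 = 2.621.
Total gain g = 1 − 1/A = 1 − 1/2.621 = 0.6185.
Known gains sum to -0.128 + 0.0884 + 0.21 + 0.428 = 0.5984.
g_veg = 0.6185 − 0.5984 = 0.02.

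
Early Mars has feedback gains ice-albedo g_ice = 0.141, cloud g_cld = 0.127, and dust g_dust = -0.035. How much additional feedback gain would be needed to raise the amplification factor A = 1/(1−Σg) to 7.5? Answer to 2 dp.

0.63

Current total gain = 0.233.
Target gain for A = 7.5: g* = 1 − 1/7.5 = 0.8667.
Additional gain needed = 0.8667 − 0.233 = 0.63.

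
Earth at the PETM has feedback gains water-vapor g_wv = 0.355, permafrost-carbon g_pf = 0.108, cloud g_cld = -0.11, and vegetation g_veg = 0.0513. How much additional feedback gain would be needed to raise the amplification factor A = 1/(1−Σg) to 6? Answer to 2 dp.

0.43

Current total gain = 0.4043.
Target gain for A = 6: g* = 1 − 1/6 = 0.8333.
Additional gain needed = 0.8333 − 0.4043 = 0.43.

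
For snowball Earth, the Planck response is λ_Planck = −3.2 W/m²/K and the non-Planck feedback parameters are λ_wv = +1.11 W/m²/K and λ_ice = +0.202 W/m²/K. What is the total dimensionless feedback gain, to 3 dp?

Convert to gains: g_wv = 1.11/3.2 = 0.3469; g_ice = 0.202/3.2 = 0.06313.
Total gain g = 0.41003.

0.410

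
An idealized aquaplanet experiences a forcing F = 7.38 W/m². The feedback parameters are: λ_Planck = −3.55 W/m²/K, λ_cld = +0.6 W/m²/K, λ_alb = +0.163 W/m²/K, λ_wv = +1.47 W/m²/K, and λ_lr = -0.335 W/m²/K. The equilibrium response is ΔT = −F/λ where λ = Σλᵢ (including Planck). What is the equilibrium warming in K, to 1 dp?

4.5 K

Net feedback parameter λ = (−3.55) + (+0.6) + (+0.163) + (+1.47) + (-0.335) = -1.652 W/m²/K.
ΔT = −F/λ = −7.38/(-1.652) = 4.5 K.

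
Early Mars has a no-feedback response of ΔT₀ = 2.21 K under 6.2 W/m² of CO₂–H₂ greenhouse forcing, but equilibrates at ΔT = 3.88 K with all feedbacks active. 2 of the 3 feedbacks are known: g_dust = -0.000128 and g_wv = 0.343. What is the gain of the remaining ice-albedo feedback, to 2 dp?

0.09

Amplification A = ΔT/ΔT₀ = 3.88/2.21 = 1.756.
Total gain g = 1 − 1/A = 1 − 1/1.756 = 0.4305.
Known gains sum to -0.000128 + 0.343 = 0.342872.
g_ice = 0.4305 − 0.342872 = 0.09.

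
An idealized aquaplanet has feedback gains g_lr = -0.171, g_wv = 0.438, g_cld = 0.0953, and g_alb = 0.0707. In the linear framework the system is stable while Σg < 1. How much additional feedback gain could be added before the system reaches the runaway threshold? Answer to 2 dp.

Current total gain = -0.171 + 0.438 + 0.0953 + 0.0707 = 0.433.
Margin to runaway = 1 − 0.433 = 0.57.

0.57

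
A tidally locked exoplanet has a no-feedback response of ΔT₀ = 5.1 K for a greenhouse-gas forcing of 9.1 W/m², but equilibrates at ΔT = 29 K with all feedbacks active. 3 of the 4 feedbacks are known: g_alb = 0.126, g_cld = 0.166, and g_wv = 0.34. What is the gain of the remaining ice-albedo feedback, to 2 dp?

Amplification A = ΔT/ΔT₀ = 29/5.1 = 5.686.
Total gain g = 1 − 1/A = 1 − 1/5.686 = 0.8241.
Known gains sum to 0.126 + 0.166 + 0.34 = 0.632.
g_ice = 0.8241 − 0.632 = 0.19.

0.19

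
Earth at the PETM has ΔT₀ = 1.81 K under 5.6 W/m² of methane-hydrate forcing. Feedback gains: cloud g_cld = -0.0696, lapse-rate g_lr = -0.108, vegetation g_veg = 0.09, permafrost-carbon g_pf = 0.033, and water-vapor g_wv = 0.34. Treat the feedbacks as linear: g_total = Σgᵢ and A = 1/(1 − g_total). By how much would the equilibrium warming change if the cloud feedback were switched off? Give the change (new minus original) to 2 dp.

0.27 K

Original: g = 0.2854, ΔT = 1.81/(1−0.2854) = 2.5329 K.
Without cloud: g' = 0.355, ΔT' = 1.81/(1−0.355) = 2.8062 K.
Change = 2.8062 − 2.5329 = 0.27 K.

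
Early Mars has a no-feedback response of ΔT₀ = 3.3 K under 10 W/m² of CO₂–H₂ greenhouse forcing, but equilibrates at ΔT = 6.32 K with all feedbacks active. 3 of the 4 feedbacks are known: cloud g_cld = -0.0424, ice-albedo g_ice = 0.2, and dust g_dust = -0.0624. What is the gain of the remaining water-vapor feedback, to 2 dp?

0.38

Amplification A = ΔT/ΔT₀ = 6.32/3.3 = 1.915.
Total gain g = 1 − 1/A = 1 − 1/1.915 = 0.4778.
Known gains sum to -0.0424 + 0.2 − 0.0624 = 0.0952.
g_wv = 0.4778 − 0.0952 = 0.38.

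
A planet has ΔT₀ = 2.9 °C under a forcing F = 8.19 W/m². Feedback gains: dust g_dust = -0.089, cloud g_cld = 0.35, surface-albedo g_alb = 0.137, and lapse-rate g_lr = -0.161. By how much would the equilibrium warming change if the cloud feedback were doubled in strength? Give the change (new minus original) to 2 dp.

3.22 °C

Original: g = 0.237, ΔT = 2.9/(1−0.237) = 3.8008 °C.
With doubled cloud: g' = 0.587, ΔT' = 2.9/(1−0.587) = 7.0218 °C.
Change = 7.0218 − 3.8008 = 3.22 °C.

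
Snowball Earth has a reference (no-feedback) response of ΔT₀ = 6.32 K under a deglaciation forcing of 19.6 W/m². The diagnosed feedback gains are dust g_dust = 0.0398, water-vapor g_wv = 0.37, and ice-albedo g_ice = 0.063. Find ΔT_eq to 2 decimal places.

11.99 K

Total gain g = 0.0398 + 0.37 + 0.063 = 0.4728.
Amplification A = 1/(1 − 0.4728) = 1.897.
ΔT = 6.32 × 1.897 = 11.99 K.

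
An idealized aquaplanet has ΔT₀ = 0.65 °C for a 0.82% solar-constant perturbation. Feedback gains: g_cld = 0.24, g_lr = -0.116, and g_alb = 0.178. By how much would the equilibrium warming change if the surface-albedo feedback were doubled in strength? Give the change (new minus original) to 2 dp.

Original: g = 0.302, ΔT = 0.65/(1−0.302) = 0.9312 °C.
With doubled surface-albedo: g' = 0.48, ΔT' = 0.65/(1−0.48) = 1.2500 °C.
Change = 1.2500 − 0.9312 = 0.32 °C.

0.32 °C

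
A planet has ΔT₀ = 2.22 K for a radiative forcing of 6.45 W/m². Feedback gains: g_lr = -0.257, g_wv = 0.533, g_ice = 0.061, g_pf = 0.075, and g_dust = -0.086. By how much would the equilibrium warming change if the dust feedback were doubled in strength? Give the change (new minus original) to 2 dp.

Original: g = 0.326, ΔT = 2.22/(1−0.326) = 3.2938 K.
With doubled dust: g' = 0.24, ΔT' = 2.22/(1−0.24) = 2.9211 K.
Change = 2.9211 − 3.2938 = -0.37 K.

-0.37 K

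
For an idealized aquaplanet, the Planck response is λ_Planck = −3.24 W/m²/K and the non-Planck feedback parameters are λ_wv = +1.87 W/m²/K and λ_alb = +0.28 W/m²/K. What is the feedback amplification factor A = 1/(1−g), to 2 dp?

2.97

Convert to gains: g_wv = 1.87/3.24 = 0.5772; g_alb = 0.28/3.24 = 0.08642.
Total gain g = 0.66362.
A = 1/(1 − 0.66362) = 2.97.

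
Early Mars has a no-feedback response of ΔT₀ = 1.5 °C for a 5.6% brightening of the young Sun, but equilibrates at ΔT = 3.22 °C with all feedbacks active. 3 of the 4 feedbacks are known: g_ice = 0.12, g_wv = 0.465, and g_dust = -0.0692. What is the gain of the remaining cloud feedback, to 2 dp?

Amplification A = ΔT/ΔT₀ = 3.22/1.5 = 2.147.
Total gain g = 1 − 1/A = 1 − 1/2.147 = 0.5342.
Known gains sum to 0.12 + 0.465 − 0.0692 = 0.5158.
g_cld = 0.5342 − 0.5158 = 0.02.

0.02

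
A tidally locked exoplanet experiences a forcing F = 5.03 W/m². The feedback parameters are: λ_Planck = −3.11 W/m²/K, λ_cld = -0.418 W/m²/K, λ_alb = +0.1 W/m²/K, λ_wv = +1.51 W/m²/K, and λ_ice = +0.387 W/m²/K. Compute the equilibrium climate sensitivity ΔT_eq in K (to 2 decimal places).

Net feedback parameter λ = (−3.11) + (-0.418) + (+0.1) + (+1.51) + (+0.387) = -1.531 W/m²/K.
ΔT = −F/λ = −5.03/(-1.531) = 3.29 K.

3.29 K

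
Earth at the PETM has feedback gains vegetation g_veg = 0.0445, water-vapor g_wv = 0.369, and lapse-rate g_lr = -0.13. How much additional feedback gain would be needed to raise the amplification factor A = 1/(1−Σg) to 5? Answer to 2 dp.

0.52

Current total gain = 0.2835.
Target gain for A = 5: g* = 1 − 1/5 = 0.8.
Additional gain needed = 0.8 − 0.2835 = 0.52.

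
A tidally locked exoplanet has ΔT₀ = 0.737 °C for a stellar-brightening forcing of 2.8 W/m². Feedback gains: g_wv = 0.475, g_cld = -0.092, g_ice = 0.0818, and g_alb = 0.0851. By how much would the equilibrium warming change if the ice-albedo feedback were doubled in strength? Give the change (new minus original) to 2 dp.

Original: g = 0.5499, ΔT = 0.737/(1−0.5499) = 1.6374 °C.
With doubled ice-albedo: g' = 0.6317, ΔT' = 0.737/(1−0.6317) = 2.0011 °C.
Change = 2.0011 − 1.6374 = 0.36 °C.

0.36 °C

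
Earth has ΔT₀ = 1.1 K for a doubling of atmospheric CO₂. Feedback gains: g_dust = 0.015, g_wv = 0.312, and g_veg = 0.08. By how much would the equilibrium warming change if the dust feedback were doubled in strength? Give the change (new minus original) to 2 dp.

Original: g = 0.407, ΔT = 1.1/(1−0.407) = 1.8550 K.
With doubled dust: g' = 0.422, ΔT' = 1.1/(1−0.422) = 1.9031 K.
Change = 1.9031 − 1.8550 = 0.05 K.

0.05 K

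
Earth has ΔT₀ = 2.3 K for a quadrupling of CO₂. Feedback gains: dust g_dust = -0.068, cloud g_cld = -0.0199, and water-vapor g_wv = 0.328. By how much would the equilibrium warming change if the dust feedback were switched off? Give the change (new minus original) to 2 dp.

Original: g = 0.2401, ΔT = 2.3/(1−0.2401) = 3.0267 K.
Without dust: g' = 0.3081, ΔT' = 2.3/(1−0.3081) = 3.3242 K.
Change = 3.3242 − 3.0267 = 0.30 K.

0.30 K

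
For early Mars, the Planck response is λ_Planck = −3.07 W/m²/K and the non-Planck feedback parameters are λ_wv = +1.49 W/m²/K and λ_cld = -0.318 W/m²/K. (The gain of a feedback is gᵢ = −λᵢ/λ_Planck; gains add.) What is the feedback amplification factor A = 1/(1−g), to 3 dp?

1.617

Convert to gains: g_wv = 1.49/3.07 = 0.4853; g_cld = -0.318/3.07 = -0.1036.
Total gain g = 0.3817.
A = 1/(1 − 0.3817) = 1.617.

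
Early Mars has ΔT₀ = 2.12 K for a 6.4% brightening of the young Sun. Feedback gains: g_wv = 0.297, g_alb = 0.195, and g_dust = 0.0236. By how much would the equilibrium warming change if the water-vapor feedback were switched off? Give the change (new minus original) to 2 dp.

Original: g = 0.5156, ΔT = 2.12/(1−0.5156) = 4.3765 K.
Without water-vapor: g' = 0.2186, ΔT' = 2.12/(1−0.2186) = 2.7131 K.
Change = 2.7131 − 4.3765 = -1.66 K.

-1.66 K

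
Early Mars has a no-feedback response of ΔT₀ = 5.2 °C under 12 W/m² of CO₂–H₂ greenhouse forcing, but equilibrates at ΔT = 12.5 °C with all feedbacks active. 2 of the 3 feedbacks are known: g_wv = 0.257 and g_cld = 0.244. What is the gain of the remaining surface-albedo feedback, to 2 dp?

0.08

Amplification A = ΔT/ΔT₀ = 12.5/5.2 = 2.404.
Total gain g = 1 − 1/A = 1 − 1/2.404 = 0.584.
Known gains sum to 0.257 + 0.244 = 0.501.
g_alb = 0.584 − 0.501 = 0.08.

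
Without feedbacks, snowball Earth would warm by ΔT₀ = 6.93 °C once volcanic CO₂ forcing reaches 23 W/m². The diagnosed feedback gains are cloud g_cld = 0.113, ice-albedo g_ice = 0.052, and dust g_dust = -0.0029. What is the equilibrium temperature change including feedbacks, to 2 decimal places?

Total gain g = 0.113 + 0.052 − 0.0029 = 0.1621.
Amplification A = 1/(1 − 0.1621) = 1.193.
ΔT = 6.93 × 1.193 = 8.27 °C.

8.27 °C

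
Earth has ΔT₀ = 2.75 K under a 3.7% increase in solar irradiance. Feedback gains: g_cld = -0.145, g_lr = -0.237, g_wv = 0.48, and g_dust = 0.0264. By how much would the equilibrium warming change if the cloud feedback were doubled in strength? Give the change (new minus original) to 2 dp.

-0.45 K

Original: g = 0.1244, ΔT = 2.75/(1−0.1244) = 3.1407 K.
With doubled cloud: g' = -0.0206, ΔT' = 2.75/(1+0.0206) = 2.6945 K.
Change = 2.6945 − 3.1407 = -0.45 K.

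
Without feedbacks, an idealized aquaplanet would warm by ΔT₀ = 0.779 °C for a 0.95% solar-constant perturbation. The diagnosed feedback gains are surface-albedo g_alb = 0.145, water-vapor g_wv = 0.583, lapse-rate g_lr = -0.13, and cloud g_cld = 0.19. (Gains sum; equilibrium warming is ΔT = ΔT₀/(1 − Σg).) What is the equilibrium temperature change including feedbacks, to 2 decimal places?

Total gain g = 0.145 + 0.583 − 0.13 + 0.19 = 0.788.
Amplification A = 1/(1 − 0.788) = 4.717.
ΔT = 0.779 × 4.717 = 3.67 °C.

3.67 °C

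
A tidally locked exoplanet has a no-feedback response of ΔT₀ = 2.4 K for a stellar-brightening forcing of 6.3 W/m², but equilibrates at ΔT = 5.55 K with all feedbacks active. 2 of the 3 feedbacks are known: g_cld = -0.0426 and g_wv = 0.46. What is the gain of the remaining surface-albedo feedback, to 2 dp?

0.15

Amplification A = ΔT/ΔT₀ = 5.55/2.4 = 2.312.
Total gain g = 1 − 1/A = 1 − 1/2.312 = 0.5675.
Known gains sum to -0.0426 + 0.46 = 0.4174.
g_alb = 0.5675 − 0.4174 = 0.15.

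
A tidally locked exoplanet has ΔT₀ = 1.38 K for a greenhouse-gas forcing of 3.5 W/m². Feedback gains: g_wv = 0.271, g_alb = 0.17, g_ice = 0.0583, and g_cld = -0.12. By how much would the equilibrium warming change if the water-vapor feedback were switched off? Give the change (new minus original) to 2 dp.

Original: g = 0.3793, ΔT = 1.38/(1−0.3793) = 2.2233 K.
Without water-vapor: g' = 0.1083, ΔT' = 1.38/(1−0.1083) = 1.5476 K.
Change = 1.5476 − 2.2233 = -0.68 K.

-0.68 K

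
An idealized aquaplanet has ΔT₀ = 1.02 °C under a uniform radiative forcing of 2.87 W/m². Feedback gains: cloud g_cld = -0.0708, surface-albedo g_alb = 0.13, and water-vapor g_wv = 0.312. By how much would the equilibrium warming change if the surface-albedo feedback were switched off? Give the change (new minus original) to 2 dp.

Original: g = 0.3712, ΔT = 1.02/(1−0.3712) = 1.6221 °C.
Without surface-albedo: g' = 0.2412, ΔT' = 1.02/(1−0.2412) = 1.3442 °C.
Change = 1.3442 − 1.6221 = -0.28 °C.

-0.28 °C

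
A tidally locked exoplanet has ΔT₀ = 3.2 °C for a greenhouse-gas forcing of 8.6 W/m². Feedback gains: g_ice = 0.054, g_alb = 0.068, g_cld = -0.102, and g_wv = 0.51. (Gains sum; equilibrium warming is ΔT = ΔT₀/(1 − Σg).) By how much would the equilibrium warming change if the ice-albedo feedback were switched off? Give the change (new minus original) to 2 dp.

Original: g = 0.53, ΔT = 3.2/(1−0.53) = 6.8085 °C.
Without ice-albedo: g' = 0.476, ΔT' = 3.2/(1−0.476) = 6.1069 °C.
Change = 6.1069 − 6.8085 = -0.70 °C.

-0.70 °C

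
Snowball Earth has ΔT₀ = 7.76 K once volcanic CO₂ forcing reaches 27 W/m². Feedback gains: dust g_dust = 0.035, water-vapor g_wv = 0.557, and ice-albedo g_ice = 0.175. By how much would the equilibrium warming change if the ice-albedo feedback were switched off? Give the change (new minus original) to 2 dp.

Original: g = 0.767, ΔT = 7.76/(1−0.767) = 33.3047 K.
Without ice-albedo: g' = 0.592, ΔT' = 7.76/(1−0.592) = 19.0196 K.
Change = 19.0196 − 33.3047 = -14.29 K.

-14.29 K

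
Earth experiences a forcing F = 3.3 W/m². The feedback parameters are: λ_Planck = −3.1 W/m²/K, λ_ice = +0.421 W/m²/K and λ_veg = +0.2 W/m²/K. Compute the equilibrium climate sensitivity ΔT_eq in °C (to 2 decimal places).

1.33 °C

Net feedback parameter λ = (−3.1) + (+0.421) + (+0.2) = -2.479 W/m²/K.
ΔT = −F/λ = −3.3/(-2.479) = 1.33 °C.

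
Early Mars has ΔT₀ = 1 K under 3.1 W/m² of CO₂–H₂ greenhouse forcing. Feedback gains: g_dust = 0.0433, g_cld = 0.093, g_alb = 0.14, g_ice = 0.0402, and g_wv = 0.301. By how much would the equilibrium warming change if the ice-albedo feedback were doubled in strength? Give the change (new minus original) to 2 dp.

Original: g = 0.6175, ΔT = 1/(1−0.6175) = 2.6144 K.
With doubled ice-albedo: g' = 0.6577, ΔT' = 1/(1−0.6577) = 2.9214 K.
Change = 2.9214 − 2.6144 = 0.31 K.

0.31 K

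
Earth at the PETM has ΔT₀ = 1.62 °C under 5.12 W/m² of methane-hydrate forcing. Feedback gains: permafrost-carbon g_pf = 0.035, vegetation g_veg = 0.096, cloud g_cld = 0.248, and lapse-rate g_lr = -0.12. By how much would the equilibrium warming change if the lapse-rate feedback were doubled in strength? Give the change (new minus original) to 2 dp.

Original: g = 0.259, ΔT = 1.62/(1−0.259) = 2.1862 °C.
With doubled lapse-rate: g' = 0.139, ΔT' = 1.62/(1−0.139) = 1.8815 °C.
Change = 1.8815 − 2.1862 = -0.30 °C.

-0.30 °C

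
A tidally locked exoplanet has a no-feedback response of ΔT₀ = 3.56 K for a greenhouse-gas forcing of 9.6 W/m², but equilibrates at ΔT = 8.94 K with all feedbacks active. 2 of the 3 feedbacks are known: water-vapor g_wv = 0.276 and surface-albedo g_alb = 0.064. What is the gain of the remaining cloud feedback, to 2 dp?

0.26

Amplification A = ΔT/ΔT₀ = 8.94/3.56 = 2.511.
Total gain g = 1 − 1/A = 1 − 1/2.511 = 0.6018.
Known gains sum to 0.276 + 0.064 = 0.34.
g_cld = 0.6018 − 0.34 = 0.26.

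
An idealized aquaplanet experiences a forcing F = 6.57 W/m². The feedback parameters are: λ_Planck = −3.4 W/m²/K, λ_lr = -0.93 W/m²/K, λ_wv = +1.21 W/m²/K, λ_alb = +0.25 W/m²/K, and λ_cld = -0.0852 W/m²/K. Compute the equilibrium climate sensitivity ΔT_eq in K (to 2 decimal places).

Net feedback parameter λ = (−3.4) + (-0.93) + (+1.21) + (+0.25) + (-0.0852) = -2.9552 W/m²/K.
ΔT = −F/λ = −6.57/(-2.9552) = 2.22 K.

2.22 K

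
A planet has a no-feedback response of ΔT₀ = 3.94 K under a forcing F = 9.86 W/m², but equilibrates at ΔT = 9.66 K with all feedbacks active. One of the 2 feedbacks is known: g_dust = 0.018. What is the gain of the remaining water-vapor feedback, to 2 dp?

0.57

Amplification A = ΔT/ΔT₀ = 9.66/3.94 = 2.452.
Total gain g = 1 − 1/A = 1 − 1/2.452 = 0.5922.
The known gain is 0.018.
g_wv = 0.5922 − 0.018 = 0.57.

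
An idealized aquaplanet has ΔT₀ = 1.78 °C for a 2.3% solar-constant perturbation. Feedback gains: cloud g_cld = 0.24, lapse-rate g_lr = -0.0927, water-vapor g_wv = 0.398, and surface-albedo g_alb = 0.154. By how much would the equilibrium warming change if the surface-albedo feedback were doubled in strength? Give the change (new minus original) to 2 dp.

6.21 °C

Original: g = 0.6993, ΔT = 1.78/(1−0.6993) = 5.9195 °C.
With doubled surface-albedo: g' = 0.8533, ΔT' = 1.78/(1−0.8533) = 12.1336 °C.
Change = 12.1336 − 5.9195 = 6.21 °C.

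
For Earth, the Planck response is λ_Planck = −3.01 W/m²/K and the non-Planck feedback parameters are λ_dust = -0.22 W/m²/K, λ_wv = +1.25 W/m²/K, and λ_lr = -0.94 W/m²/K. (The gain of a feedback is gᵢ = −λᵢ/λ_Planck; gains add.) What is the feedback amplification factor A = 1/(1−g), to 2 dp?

Convert to gains: g_dust = -0.22/3.01 = -0.07309; g_wv = 1.25/3.01 = 0.4153; g_lr = -0.94/3.01 = -0.3123.
Total gain g = 0.02991.
A = 1/(1 − 0.02991) = 1.03.

1.03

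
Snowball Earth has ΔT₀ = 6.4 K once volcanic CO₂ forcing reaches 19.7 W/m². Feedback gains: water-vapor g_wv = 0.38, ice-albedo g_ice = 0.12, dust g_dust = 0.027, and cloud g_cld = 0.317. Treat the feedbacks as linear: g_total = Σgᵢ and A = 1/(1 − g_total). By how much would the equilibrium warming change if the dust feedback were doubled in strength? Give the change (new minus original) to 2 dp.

Original: g = 0.844, ΔT = 6.4/(1−0.844) = 41.0256 K.
With doubled dust: g' = 0.871, ΔT' = 6.4/(1−0.871) = 49.6124 K.
Change = 49.6124 − 41.0256 = 8.59 K.

8.59 K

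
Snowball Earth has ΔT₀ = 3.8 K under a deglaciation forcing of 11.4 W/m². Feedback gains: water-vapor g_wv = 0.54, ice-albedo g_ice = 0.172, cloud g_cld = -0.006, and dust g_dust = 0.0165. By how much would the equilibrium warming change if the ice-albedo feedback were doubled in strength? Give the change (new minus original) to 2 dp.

Original: g = 0.7225, ΔT = 3.8/(1−0.7225) = 13.6937 K.
With doubled ice-albedo: g' = 0.8945, ΔT' = 3.8/(1−0.8945) = 36.0190 K.
Change = 36.0190 − 13.6937 = 22.33 K.

22.33 K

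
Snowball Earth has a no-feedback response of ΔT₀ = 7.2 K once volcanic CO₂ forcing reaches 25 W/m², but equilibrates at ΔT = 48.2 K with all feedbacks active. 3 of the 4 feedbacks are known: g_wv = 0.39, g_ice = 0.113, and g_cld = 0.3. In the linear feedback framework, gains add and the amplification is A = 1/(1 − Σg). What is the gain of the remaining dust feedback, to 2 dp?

Amplification A = ΔT/ΔT₀ = 48.2/7.2 = 6.694.
Total gain g = 1 − 1/A = 1 − 1/6.694 = 0.8506.
Known gains sum to 0.39 + 0.113 + 0.3 = 0.803.
g_dust = 0.8506 − 0.803 = 0.05.

0.05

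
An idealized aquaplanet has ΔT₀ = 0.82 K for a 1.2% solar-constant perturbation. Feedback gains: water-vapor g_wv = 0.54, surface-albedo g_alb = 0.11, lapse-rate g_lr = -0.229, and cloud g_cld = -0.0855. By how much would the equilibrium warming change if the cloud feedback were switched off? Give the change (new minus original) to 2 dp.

0.18 K

Original: g = 0.3355, ΔT = 0.82/(1−0.3355) = 1.2340 K.
Without cloud: g' = 0.421, ΔT' = 0.82/(1−0.421) = 1.4162 K.
Change = 1.4162 − 1.2340 = 0.18 K.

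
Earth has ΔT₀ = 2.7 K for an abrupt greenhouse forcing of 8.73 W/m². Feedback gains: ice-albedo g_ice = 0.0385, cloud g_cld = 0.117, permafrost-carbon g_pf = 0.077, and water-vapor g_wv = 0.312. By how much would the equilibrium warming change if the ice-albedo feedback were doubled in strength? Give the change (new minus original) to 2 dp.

0.55 K

Original: g = 0.5445, ΔT = 2.7/(1−0.5445) = 5.9276 K.
With doubled ice-albedo: g' = 0.583, ΔT' = 2.7/(1−0.583) = 6.4748 K.
Change = 6.4748 − 5.9276 = 0.55 K.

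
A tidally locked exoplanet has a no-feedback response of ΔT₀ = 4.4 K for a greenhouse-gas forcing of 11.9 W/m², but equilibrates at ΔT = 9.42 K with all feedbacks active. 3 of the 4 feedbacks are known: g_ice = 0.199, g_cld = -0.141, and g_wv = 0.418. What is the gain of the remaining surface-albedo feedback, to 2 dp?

Amplification A = ΔT/ΔT₀ = 9.42/4.4 = 2.141.
Total gain g = 1 − 1/A = 1 − 1/2.141 = 0.5329.
Known gains sum to 0.199 − 0.141 + 0.418 = 0.476.
g_alb = 0.5329 − 0.476 = 0.06.

0.06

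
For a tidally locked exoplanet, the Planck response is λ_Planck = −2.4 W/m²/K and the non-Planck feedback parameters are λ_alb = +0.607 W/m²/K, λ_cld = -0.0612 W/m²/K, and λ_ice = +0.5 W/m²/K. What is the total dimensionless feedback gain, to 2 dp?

Convert to gains: g_alb = 0.607/2.4 = 0.2529; g_cld = -0.0612/2.4 = -0.0255; g_ice = 0.5/2.4 = 0.2083.
Total gain g = 0.4357.

0.44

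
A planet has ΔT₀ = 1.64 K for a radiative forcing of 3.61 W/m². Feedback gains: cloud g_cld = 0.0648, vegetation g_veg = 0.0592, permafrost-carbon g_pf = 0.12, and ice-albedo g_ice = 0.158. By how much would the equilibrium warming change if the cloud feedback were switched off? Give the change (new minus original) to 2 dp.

-0.27 K

Original: g = 0.402, ΔT = 1.64/(1−0.402) = 2.7425 K.
Without cloud: g' = 0.3372, ΔT' = 1.64/(1−0.3372) = 2.4744 K.
Change = 2.4744 − 2.7425 = -0.27 K.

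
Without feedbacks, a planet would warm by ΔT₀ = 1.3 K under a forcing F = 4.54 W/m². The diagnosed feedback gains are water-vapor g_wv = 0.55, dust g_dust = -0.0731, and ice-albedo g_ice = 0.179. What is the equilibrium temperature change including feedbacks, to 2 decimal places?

3.78 K

Total gain g = 0.55 − 0.0731 + 0.179 = 0.6559.
Amplification A = 1/(1 − 0.6559) = 2.906.
ΔT = 1.3 × 2.906 = 3.78 K.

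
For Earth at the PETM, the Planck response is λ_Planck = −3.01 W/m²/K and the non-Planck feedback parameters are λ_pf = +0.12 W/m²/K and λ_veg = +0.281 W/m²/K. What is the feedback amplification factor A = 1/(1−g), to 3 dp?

Convert to gains: g_pf = 0.12/3.01 = 0.03987; g_veg = 0.281/3.01 = 0.09336.
Total gain g = 0.13323.
A = 1/(1 − 0.13323) = 1.154.

1.154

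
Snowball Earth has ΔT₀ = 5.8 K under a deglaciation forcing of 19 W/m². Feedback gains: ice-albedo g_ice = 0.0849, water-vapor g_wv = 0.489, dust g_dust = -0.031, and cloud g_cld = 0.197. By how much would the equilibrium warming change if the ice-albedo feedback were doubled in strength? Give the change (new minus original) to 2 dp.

Original: g = 0.7399, ΔT = 5.8/(1−0.7399) = 22.2991 K.
With doubled ice-albedo: g' = 0.8248, ΔT' = 5.8/(1−0.8248) = 33.1050 K.
Change = 33.1050 − 22.2991 = 10.81 K.

10.81 K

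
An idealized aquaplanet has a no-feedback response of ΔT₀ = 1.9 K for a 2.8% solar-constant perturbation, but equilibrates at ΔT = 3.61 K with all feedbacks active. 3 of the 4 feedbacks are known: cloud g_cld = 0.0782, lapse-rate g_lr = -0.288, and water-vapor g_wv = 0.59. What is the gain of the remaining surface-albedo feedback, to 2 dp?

Amplification A = ΔT/ΔT₀ = 3.61/1.9 = 1.9.
Total gain g = 1 − 1/A = 1 − 1/1.9 = 0.4737.
Known gains sum to 0.0782 − 0.288 + 0.59 = 0.3802.
g_alb = 0.4737 − 0.3802 = 0.09.

0.09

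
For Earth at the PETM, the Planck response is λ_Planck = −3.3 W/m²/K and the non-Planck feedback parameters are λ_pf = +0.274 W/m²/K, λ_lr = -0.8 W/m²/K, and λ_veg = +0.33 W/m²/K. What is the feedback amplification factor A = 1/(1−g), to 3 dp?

Convert to gains: g_pf = 0.274/3.3 = 0.08303; g_lr = -0.8/3.3 = -0.2424; g_veg = 0.33/3.3 = 0.1.
Total gain g = -0.05937.
A = 1/(1 + 0.05937) = 0.944.

0.944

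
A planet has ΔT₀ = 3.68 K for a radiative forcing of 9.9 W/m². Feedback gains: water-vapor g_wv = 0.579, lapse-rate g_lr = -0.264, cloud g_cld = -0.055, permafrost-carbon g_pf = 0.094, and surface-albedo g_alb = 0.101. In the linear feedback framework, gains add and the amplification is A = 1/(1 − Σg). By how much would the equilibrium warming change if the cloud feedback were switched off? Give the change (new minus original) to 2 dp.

0.76 K

Original: g = 0.455, ΔT = 3.68/(1−0.455) = 6.7523 K.
Without cloud: g' = 0.51, ΔT' = 3.68/(1−0.51) = 7.5102 K.
Change = 7.5102 − 6.7523 = 0.76 K.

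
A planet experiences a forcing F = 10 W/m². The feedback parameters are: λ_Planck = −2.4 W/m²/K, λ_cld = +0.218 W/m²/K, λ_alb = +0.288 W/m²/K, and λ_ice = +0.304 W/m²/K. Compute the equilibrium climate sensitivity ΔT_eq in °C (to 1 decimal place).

Net feedback parameter λ = (−2.4) + (+0.218) + (+0.288) + (+0.304) = -1.59 W/m²/K.
ΔT = −F/λ = −10/(-1.59) = 6.3 °C.

6.3 °C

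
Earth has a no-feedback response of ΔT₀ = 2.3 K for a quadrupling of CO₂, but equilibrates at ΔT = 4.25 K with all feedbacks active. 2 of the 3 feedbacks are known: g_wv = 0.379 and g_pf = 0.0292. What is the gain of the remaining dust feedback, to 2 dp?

0.05

Amplification A = ΔT/ΔT₀ = 4.25/2.3 = 1.848.
Total gain g = 1 − 1/A = 1 − 1/1.848 = 0.4589.
Known gains sum to 0.379 + 0.0292 = 0.4082.
g_dust = 0.4589 − 0.4082 = 0.05.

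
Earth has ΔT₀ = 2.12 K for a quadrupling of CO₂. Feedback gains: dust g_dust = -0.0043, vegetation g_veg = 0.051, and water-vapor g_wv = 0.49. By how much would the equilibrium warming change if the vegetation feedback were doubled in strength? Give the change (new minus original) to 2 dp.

Original: g = 0.5367, ΔT = 2.12/(1−0.5367) = 4.5759 K.
With doubled vegetation: g' = 0.5877, ΔT' = 2.12/(1−0.5877) = 5.1419 K.
Change = 5.1419 − 4.5759 = 0.57 K.

0.57 K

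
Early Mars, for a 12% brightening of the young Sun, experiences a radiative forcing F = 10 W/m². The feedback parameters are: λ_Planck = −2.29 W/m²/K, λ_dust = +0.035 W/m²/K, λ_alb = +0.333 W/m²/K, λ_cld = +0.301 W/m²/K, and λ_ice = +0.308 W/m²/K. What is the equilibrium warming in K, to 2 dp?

7.62 K

Net feedback parameter λ = (−2.29) + (+0.035) + (+0.333) + (+0.301) + (+0.308) = -1.313 W/m²/K.
ΔT = −F/λ = −10/(-1.313) = 7.62 K.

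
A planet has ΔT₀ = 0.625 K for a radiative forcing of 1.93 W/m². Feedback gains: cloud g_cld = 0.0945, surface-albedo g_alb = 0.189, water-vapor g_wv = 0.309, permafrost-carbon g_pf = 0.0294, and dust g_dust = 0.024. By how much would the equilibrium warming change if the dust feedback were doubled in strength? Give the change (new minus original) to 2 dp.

Original: g = 0.6459, ΔT = 0.625/(1−0.6459) = 1.7650 K.
With doubled dust: g' = 0.6699, ΔT' = 0.625/(1−0.6699) = 1.8934 K.
Change = 1.8934 − 1.7650 = 0.13 K.

0.13 K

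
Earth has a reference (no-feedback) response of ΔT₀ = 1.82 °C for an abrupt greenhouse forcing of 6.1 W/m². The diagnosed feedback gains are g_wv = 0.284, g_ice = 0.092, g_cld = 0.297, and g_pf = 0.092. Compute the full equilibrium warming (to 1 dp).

7.7 °C

Total gain g = 0.284 + 0.092 + 0.297 + 0.092 = 0.765.
Amplification A = 1/(1 − 0.765) = 4.255.
ΔT = 1.82 × 4.255 = 7.7 °C.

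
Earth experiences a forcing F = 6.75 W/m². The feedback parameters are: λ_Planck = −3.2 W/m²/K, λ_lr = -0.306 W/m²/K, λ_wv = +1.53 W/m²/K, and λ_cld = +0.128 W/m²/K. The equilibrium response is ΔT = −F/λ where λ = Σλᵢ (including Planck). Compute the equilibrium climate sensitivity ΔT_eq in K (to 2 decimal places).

3.65 K

Net feedback parameter λ = (−3.2) + (-0.306) + (+1.53) + (+0.128) = -1.848 W/m²/K.
ΔT = −F/λ = −6.75/(-1.848) = 3.65 K.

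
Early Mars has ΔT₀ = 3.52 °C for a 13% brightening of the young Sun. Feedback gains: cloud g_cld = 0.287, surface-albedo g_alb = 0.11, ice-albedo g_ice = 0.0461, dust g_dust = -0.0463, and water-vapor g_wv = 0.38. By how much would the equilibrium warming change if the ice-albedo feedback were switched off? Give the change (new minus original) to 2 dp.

Original: g = 0.7768, ΔT = 3.52/(1−0.7768) = 15.7706 °C.
Without ice-albedo: g' = 0.7307, ΔT' = 3.52/(1−0.7307) = 13.0709 °C.
Change = 13.0709 − 15.7706 = -2.70 °C.

-2.70 °C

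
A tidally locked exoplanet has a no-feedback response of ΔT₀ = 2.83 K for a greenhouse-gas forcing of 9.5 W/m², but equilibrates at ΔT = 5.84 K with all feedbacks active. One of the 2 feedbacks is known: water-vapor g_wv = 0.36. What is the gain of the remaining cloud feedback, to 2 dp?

0.16

Amplification A = ΔT/ΔT₀ = 5.84/2.83 = 2.064.
Total gain g = 1 − 1/A = 1 − 1/2.064 = 0.5155.
The known gain is 0.36.
g_cld = 0.5155 − 0.36 = 0.16.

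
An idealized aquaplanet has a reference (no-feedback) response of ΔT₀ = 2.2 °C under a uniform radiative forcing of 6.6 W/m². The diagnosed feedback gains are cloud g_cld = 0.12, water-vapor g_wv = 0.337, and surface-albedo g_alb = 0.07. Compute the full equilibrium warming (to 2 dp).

4.65 °C

Total gain g = 0.12 + 0.337 + 0.07 = 0.527.
Amplification A = 1/(1 − 0.527) = 2.114.
ΔT = 2.2 × 2.114 = 4.65 °C.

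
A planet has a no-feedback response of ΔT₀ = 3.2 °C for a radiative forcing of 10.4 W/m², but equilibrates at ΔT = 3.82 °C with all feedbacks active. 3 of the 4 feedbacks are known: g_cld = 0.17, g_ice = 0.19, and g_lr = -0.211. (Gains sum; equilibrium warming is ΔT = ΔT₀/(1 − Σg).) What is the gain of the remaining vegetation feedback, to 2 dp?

Amplification A = ΔT/ΔT₀ = 3.82/3.2 = 1.194.
Total gain g = 1 − 1/A = 1 − 1/1.194 = 0.1625.
Known gains sum to 0.17 + 0.19 − 0.211 = 0.149.
g_veg = 0.1625 − 0.149 = 0.01.

0.01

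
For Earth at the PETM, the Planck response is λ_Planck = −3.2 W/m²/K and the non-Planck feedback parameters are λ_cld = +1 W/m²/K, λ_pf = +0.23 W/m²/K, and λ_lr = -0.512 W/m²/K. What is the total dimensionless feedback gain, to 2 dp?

0.22

Convert to gains: g_cld = 1/3.2 = 0.3125; g_pf = 0.23/3.2 = 0.07187; g_lr = -0.512/3.2 = -0.16.
Total gain g = 0.22437.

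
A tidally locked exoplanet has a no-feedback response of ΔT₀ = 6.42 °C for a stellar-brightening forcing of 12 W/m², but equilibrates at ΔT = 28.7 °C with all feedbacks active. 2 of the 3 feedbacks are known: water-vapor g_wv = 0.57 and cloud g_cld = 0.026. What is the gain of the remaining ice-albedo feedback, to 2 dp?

Amplification A = ΔT/ΔT₀ = 28.7/6.42 = 4.47.
Total gain g = 1 − 1/A = 1 − 1/4.47 = 0.7763.
Known gains sum to 0.57 + 0.026 = 0.596.
g_ice = 0.7763 − 0.596 = 0.18.

0.18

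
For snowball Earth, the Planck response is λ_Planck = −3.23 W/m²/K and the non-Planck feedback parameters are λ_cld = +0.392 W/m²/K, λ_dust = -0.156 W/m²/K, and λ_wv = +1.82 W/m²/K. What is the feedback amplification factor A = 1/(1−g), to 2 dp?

2.75

Convert to gains: g_cld = 0.392/3.23 = 0.1214; g_dust = -0.156/3.23 = -0.0483; g_wv = 1.82/3.23 = 0.5635.
Total gain g = 0.6366.
A = 1/(1 − 0.6366) = 2.75.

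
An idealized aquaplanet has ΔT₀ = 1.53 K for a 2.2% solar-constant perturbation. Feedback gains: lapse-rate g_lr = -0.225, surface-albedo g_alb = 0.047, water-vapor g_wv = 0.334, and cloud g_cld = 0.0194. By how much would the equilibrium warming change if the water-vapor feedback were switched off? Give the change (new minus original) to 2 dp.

Original: g = 0.1754, ΔT = 1.53/(1−0.1754) = 1.8554 K.
Without water-vapor: g' = -0.1586, ΔT' = 1.53/(1+0.1586) = 1.3206 K.
Change = 1.3206 − 1.8554 = -0.53 K.

-0.53 K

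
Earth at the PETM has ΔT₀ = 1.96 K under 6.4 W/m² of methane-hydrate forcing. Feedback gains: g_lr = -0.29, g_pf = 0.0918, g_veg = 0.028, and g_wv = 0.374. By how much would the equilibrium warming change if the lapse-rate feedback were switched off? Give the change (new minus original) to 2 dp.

Original: g = 0.2038, ΔT = 1.96/(1−0.2038) = 2.4617 K.
Without lapse-rate: g' = 0.4938, ΔT' = 1.96/(1−0.4938) = 3.8720 K.
Change = 3.8720 − 2.4617 = 1.41 K.

1.41 K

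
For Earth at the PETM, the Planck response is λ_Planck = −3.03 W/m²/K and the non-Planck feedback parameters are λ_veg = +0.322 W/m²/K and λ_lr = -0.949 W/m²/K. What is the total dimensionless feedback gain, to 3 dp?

-0.207

Convert to gains: g_veg = 0.322/3.03 = 0.1063; g_lr = -0.949/3.03 = -0.3132.
Total gain g = -0.2069.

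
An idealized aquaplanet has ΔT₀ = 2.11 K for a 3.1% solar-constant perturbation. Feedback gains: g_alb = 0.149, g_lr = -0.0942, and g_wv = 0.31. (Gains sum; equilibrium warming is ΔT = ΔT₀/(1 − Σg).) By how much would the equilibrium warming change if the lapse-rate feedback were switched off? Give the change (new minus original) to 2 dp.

0.58 K

Original: g = 0.3648, ΔT = 2.11/(1−0.3648) = 3.3218 K.
Without lapse-rate: g' = 0.459, ΔT' = 2.11/(1−0.459) = 3.9002 K.
Change = 3.9002 − 3.3218 = 0.58 K.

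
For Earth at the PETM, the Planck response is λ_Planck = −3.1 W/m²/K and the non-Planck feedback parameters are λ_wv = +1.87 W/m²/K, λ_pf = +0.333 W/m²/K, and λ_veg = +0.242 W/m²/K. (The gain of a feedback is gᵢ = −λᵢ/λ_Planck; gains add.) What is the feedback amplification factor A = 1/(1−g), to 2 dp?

4.73

Convert to gains: g_wv = 1.87/3.1 = 0.6032; g_pf = 0.333/3.1 = 0.1074; g_veg = 0.242/3.1 = 0.07806.
Total gain g = 0.78866.
A = 1/(1 − 0.78866) = 4.73.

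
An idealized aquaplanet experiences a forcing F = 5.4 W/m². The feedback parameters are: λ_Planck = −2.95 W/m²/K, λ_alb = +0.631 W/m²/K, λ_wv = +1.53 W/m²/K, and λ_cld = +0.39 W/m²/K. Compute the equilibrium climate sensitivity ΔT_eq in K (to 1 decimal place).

Net feedback parameter λ = (−2.95) + (+0.631) + (+1.53) + (+0.39) = -0.399 W/m²/K.
ΔT = −F/λ = −5.4/(-0.399) = 13.5 K.

13.5 K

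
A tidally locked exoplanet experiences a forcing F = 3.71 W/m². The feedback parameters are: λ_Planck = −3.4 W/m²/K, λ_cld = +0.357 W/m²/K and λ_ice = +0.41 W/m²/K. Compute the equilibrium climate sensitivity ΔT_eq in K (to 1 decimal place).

1.4 K

Net feedback parameter λ = (−3.4) + (+0.357) + (+0.41) = -2.633 W/m²/K.
ΔT = −F/λ = −3.71/(-2.633) = 1.4 K.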